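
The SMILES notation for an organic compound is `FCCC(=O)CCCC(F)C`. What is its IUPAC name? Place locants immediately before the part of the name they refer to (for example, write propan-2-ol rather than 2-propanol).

1,7-difluorooctan-3-one

The longest chain bearing the carbonyl is 8 carbons long (octane).
The highest-priority functional group is a ketone (C=O on an internal carbon), so the name ends in -one.
Choose the numbering such that numbering from this end puts the carbonyl group at C-3 rather than C-6.
That gives the carbonyl at C-3; fluoro groups at C-1 and C-7.
Putting it together: 1,7-difluorooctan-3-one.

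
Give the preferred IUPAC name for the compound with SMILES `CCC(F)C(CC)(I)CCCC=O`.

The longest carbon chain that includes the –CHO group has 8 carbons, so the parent hydride is octane.
An aldehyde (terminal –CHO) is the principal characteristic group, giving the suffix -al.
The numbering direction is chosen so that the aldehyde carbon is C-1 by definition.
With this numbering: an ethyl group at C-5; a fluoro group at C-6; an iodo group at C-5.
Prefixes are listed alphabetically: ethyl, fluoro, iodo.
Putting it together: 5-ethyl-6-fluoro-5-iodooctanal.

5-ethyl-6-fluoro-5-iodooctanal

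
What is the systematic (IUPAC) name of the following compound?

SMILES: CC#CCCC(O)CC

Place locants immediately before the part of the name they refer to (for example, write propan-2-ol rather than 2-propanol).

oct-6-yn-3-ol

The longest chain bearing the –OH group and the multiple bond is 8 carbons long (octane).
The highest-priority functional group is an alcohol (–OH), so the name ends in -ol.
There is one C≡C triple bond, indicated by the ending -yne.
Number the chain so that numbering from this end puts the hydroxyl group at C-3 rather than C-6.
This places the hydroxyl at C-3; the triple bond between C-6 and C-7.
Assembling the pieces gives oct-6-yn-3-ol.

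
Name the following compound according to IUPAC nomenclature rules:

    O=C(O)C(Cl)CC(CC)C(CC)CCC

The longest carbon chain that includes the –COOH group has 8 carbons, so the parent hydride is octane.
The principal characteristic group is a carboxylic acid (terminal –COOH), named with the suffix -oic acid.
Number the chain so that the carboxylic acid carbon is C-1 by definition.
With this numbering: a chloro group at C-2; ethyl groups at C-4 and C-5.
The substituents are ordered alphabetically, ignoring any di-/tri- multipliers.
The name is 2-chloro-4,5-diethyloctanoic acid.

2-chloro-4,5-diethyloctanoic acid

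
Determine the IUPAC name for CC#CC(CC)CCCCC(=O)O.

The longest carbon chain that includes the –COOH group and the multiple bond has 9 carbons, so the parent hydride is nonane.
The principal characteristic group is a carboxylic acid (terminal –COOH), named with the suffix -oic acid.
A C≡C triple bond in the chain gives the infix -yne-.
Choose the numbering such that the carboxylic acid carbon is C-1 by definition.
This places the triple bond between C-7 and C-8; an ethyl group at C-6.
Assembling the pieces gives 6-ethylnon-7-ynoic acid.

6-ethylnon-7-ynoic acid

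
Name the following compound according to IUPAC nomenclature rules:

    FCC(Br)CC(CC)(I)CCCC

The longest carbon chain is 8 atoms: the parent is octane.
Choose the numbering such that the substituent locant set {1,2,4,4} is lower than {5,5,7,8} at the first point of difference.
This places a bromo group at C-2; an ethyl group at C-4; a fluoro group at C-1; an iodo group at C-4.
Prefixes are listed alphabetically: bromo, ethyl, fluoro, iodo.
The name is 2-bromo-4-ethyl-1-fluoro-4-iodooctane.

2-bromo-4-ethyl-1-fluoro-4-iodooctane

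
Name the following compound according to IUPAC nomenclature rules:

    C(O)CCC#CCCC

oct-4-yn-1-ol

The longest chain bearing the –OH group and the multiple bond is 8 carbons long (octane).
The principal characteristic group is an alcohol (–OH), named with the suffix -ol.
A C≡C triple bond in the chain gives the infix -yne-.
Number the chain so that numbering from this end puts the hydroxyl group at C-1 rather than C-8.
That gives the hydroxyl at C-1; the triple bond between C-4 and C-5.
Assembling the pieces gives oct-4-yn-1-ol.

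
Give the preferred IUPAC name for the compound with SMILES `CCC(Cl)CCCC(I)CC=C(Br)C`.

The longest carbon chain that includes the multiple bond has 11 carbons, so the parent hydride is undecane.
A C=C double bond in the chain gives the infix -ene-.
The numbering direction is chosen so that numbering from this end puts the double bond at C-2 rather than C-9.
That gives the double bond between C-2 and C-3; a bromo group at C-2; a chloro group at C-9; an iodo group at C-5.
The substituents are ordered alphabetically, ignoring any di-/tri- multipliers.
Putting it together: 2-bromo-9-chloro-5-iodoundec-2-ene.

2-bromo-9-chloro-5-iodoundec-2-ene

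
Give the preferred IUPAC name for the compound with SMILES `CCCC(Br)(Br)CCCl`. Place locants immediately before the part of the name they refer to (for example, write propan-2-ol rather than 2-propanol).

The parent chain contains 6 carbons (hexane).
Choose the numbering such that the substituent locant set {1,3,3} is lower than {4,4,6} at the first point of difference.
With this numbering: two bromo groups at C-3; a chloro group at C-1.
Prefixes are listed alphabetically: bromo, chloro.
Assembling the pieces gives 3,3-dibromo-1-chlorohexane.

3,3-dibromo-1-chlorohexane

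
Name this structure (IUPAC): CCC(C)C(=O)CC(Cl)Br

1-bromo-1-chloro-4-methylhexan-3-one

Counting along the main chain through the carbonyl gives 6 carbons: the parent is hexane.
The principal characteristic group is a ketone (C=O on an internal carbon), named with the suffix -one.
The numbering direction is chosen so that numbering from this end puts the carbonyl group at C-3 rather than C-4.
With this numbering: the carbonyl at C-3; a bromo group at C-1; a chloro group at C-1; a methyl group at C-4.
Substituent prefixes are cited in alphabetical order (multiplying prefixes like di-/tri- are ignored for ordering).
Assembling the pieces gives 1-bromo-1-chloro-4-methylhexan-3-one.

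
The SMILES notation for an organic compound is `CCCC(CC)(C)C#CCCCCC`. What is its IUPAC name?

The longest carbon chain that includes the multiple bond has 11 carbons, so the parent hydride is undecane.
There is one C≡C triple bond, indicated by the ending -yne.
The numbering direction is chosen so that numbering from this end puts the triple bond at C-5 rather than C-6.
That gives the triple bond between C-5 and C-6; an ethyl group at C-4; a methyl group at C-4.
Prefixes are listed alphabetically: ethyl, methyl.
The name is 4-ethyl-4-methylundec-5-yne.

4-ethyl-4-methylundec-5-yne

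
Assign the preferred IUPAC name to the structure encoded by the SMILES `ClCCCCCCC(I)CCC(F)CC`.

1-chloro-10-fluoro-7-iodododecane

The parent chain contains 12 carbons (dodecane).
The numbering direction is chosen so that the substituent locant set {1,7,10} is lower than {3,6,12} at the first point of difference.
This places a chloro group at C-1; a fluoro group at C-10; an iodo group at C-7.
Substituent prefixes are cited in alphabetical order (multiplying prefixes like di-/tri- are ignored for ordering).
Assembling the pieces gives 1-chloro-10-fluoro-7-iodododecane.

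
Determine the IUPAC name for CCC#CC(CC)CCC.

The longest carbon chain that includes the multiple bond has 8 carbons, so the parent hydride is octane.
The chain contains a C≡C triple bond, so the unsaturation ending is -yne.
Choose the numbering such that numbering from this end puts the triple bond at C-3 rather than C-5.
That gives the triple bond between C-3 and C-4; an ethyl group at C-5.
Putting it together: 5-ethyloct-3-yne.

5-ethyloct-3-yne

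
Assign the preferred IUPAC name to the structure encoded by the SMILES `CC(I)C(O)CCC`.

The longest carbon chain that includes the –OH group has 6 carbons, so the parent hydride is hexane.
An alcohol (–OH) is the principal characteristic group, giving the suffix -ol.
Choose the numbering such that numbering from this end puts the hydroxyl group at C-3 rather than C-4.
That gives the hydroxyl at C-3; an iodo group at C-2.
Putting it together: 2-iodohexan-3-ol.

2-iodohexan-3-ol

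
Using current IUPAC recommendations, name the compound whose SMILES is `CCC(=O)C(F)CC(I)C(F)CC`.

The longest carbon chain that includes the carbonyl has 9 carbons, so the parent hydride is nonane.
A ketone (C=O on an internal carbon) is the principal characteristic group, giving the suffix -one.
The numbering direction is chosen so that numbering from this end puts the carbonyl group at C-3 rather than C-7.
This places the carbonyl at C-3; fluoro groups at C-4 and C-7; an iodo group at C-6.
Prefixes are listed alphabetically: fluoro, iodo.
Putting it together: 4,7-difluoro-6-iodononan-3-one.

4,7-difluoro-6-iodononan-3-one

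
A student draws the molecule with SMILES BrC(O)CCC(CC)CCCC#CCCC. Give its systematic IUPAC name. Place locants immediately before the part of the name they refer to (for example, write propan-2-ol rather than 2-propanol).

1-bromo-4-ethyldodec-8-yn-1-ol

The longest chain bearing the –OH group and the multiple bond is 12 carbons long (dodecane).
An alcohol (–OH) is the principal characteristic group, giving the suffix -ol.
A C≡C triple bond in the chain gives the infix -yne-.
The numbering direction is chosen so that numbering from this end puts the hydroxyl group at C-1 rather than C-12.
This places the hydroxyl at C-1; the triple bond between C-8 and C-9; a bromo group at C-1; an ethyl group at C-4.
Substituent prefixes are cited in alphabetical order (multiplying prefixes like di-/tri- are ignored for ordering).
Assembling the pieces gives 1-bromo-4-ethyldodec-8-yn-1-ol.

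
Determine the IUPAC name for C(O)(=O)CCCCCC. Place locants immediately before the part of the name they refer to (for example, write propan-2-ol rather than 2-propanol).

The longest chain bearing the –COOH group is 7 carbons long (heptane).
The highest-priority functional group is a carboxylic acid (terminal –COOH), so the name ends in -oic acid.
The numbering direction is chosen so that the carboxylic acid carbon is C-1 by definition.
The name is heptanoic acid.

heptanoic acid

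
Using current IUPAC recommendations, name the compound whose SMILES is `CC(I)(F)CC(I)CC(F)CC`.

2,6-difluoro-2,4-diiodooctane

The longest carbon chain is 8 atoms: the parent is octane.
Number the chain so that the substituent locant set {2,2,4,6} is lower than {3,5,7,7} at the first point of difference.
This places fluoro groups at C-2 and C-6; iodo groups at C-2 and C-4.
Prefixes are listed alphabetically: fluoro, iodo.
The name is 2,6-difluoro-2,4-diiodooctane.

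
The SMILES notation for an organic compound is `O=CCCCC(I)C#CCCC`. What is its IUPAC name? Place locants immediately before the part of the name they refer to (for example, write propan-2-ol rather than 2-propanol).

5-iododec-6-ynal

Counting along the main chain through the –CHO group and the multiple bond gives 10 carbons: the parent is decane.
An aldehyde (terminal –CHO) is the principal characteristic group, giving the suffix -al.
The chain contains a C≡C triple bond, so the unsaturation ending is -yne.
Choose the numbering such that the aldehyde carbon is C-1 by definition.
This places the triple bond between C-6 and C-7; an iodo group at C-5.
Assembling the pieces gives 5-iododec-6-ynal.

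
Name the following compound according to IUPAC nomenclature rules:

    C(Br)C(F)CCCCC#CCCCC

Counting along the main chain through the multiple bond gives 12 carbons: the parent is dodecane.
There is one C≡C triple bond, indicated by the ending -yne.
Choose the numbering such that numbering from this end puts the triple bond at C-5 rather than C-7.
With this numbering: the triple bond between C-5 and C-6; a bromo group at C-12; a fluoro group at C-11.
Prefixes are listed alphabetically: bromo, fluoro.
The name is 12-bromo-11-fluorododec-5-yne.

12-bromo-11-fluorododec-5-yne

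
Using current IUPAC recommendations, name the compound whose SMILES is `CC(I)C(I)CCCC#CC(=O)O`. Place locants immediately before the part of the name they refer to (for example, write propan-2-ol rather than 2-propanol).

7,8-diiodonon-2-ynoic acid

Counting along the main chain through the –COOH group and the multiple bond gives 9 carbons: the parent is nonane.
A carboxylic acid (terminal –COOH) is the principal characteristic group, giving the suffix -oic acid.
A C≡C triple bond in the chain gives the infix -yne-.
Choose the numbering such that the carboxylic acid carbon is C-1 by definition.
That gives the triple bond between C-2 and C-3; iodo groups at C-7 and C-8.
Assembling the pieces gives 7,8-diiodonon-2-ynoic acid.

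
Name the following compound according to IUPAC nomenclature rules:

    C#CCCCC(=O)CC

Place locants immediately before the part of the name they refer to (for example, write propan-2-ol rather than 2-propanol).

Counting along the main chain through the carbonyl and the multiple bond gives 8 carbons: the parent is octane.
The highest-priority functional group is a ketone (C=O on an internal carbon), so the name ends in -one.
A C≡C triple bond in the chain gives the infix -yne-.
Number the chain so that numbering from this end puts the carbonyl group at C-3 rather than C-6.
With this numbering: the carbonyl at C-3; the triple bond between C-7 and C-8.
The name is oct-7-yn-3-one.

oct-7-yn-3-one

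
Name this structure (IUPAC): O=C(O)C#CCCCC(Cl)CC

7-chloronon-2-ynoic acid

The longest chain bearing the –COOH group and the multiple bond is 9 carbons long (nonane).
The principal characteristic group is a carboxylic acid (terminal –COOH), named with the suffix -oic acid.
The chain contains a C≡C triple bond, so the unsaturation ending is -yne.
Choose the numbering such that the carboxylic acid carbon is C-1 by definition.
With this numbering: the triple bond between C-2 and C-3; a chloro group at C-7.
The name is 7-chloronon-2-ynoic acid.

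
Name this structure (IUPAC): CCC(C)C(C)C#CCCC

6,7-dimethylnon-4-yne

The longest carbon chain that includes the multiple bond has 9 carbons, so the parent hydride is nonane.
A C≡C triple bond in the chain gives the infix -yne-.
Number the chain so that numbering from this end puts the triple bond at C-4 rather than C-5.
That gives the triple bond between C-4 and C-5; methyl groups at C-6 and C-7.
The name is 6,7-dimethylnon-4-yne.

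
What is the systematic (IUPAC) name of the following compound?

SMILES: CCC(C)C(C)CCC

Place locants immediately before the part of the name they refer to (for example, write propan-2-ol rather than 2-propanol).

The parent chain contains 7 carbons (heptane).
Number the chain so that the substituent locant set {3,4} is lower than {4,5} at the first point of difference.
That gives methyl groups at C-3 and C-4.
Putting it together: 3,4-dimethylheptane.

3,4-dimethylheptane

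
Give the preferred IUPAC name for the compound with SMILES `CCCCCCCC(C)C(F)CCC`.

The longest continuous carbon chain has 12 atoms, so the parent hydride is dodecane.
Number the chain so that the substituent locant set {4,5} is lower than {8,9} at the first point of difference.
With this numbering: a fluoro group at C-4; a methyl group at C-5.
Substituent prefixes are cited in alphabetical order (multiplying prefixes like di-/tri- are ignored for ordering).
The name is 4-fluoro-5-methyldodecane.

4-fluoro-5-methyldodecane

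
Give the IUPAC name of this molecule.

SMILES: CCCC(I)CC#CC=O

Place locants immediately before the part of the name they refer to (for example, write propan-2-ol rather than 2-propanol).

5-iodooct-2-ynal

Counting along the main chain through the –CHO group and the multiple bond gives 8 carbons: the parent is octane.
An aldehyde (terminal –CHO) is the principal characteristic group, giving the suffix -al.
A C≡C triple bond in the chain gives the infix -yne-.
The numbering direction is chosen so that the aldehyde carbon is C-1 by definition.
That gives the triple bond between C-2 and C-3; an iodo group at C-5.
Putting it together: 5-iodooct-2-ynal.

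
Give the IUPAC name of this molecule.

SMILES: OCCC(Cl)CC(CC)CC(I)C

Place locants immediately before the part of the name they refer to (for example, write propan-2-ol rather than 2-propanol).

3-chloro-5-ethyl-7-iodooctan-1-ol

The longest carbon chain that includes the –OH group has 8 carbons, so the parent hydride is octane.
An alcohol (–OH) is the principal characteristic group, giving the suffix -ol.
Number the chain so that numbering from this end puts the hydroxyl group at C-1 rather than C-8.
That gives the hydroxyl at C-1; a chloro group at C-3; an ethyl group at C-5; an iodo group at C-7.
Substituent prefixes are cited in alphabetical order (multiplying prefixes like di-/tri- are ignored for ordering).
Putting it together: 3-chloro-5-ethyl-7-iodooctan-1-ol.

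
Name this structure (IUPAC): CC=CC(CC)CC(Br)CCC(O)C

The longest chain bearing the –OH group and the multiple bond is 10 carbons long (decane).
The highest-priority functional group is an alcohol (–OH), so the name ends in -ol.
There is one C=C double bond, indicated by the ending -ene.
Choose the numbering such that numbering from this end puts the hydroxyl group at C-2 rather than C-9.
That gives the hydroxyl at C-2; the double bond between C-8 and C-9; a bromo group at C-5; an ethyl group at C-7.
Prefixes are listed alphabetically: bromo, ethyl.
Assembling the pieces gives 5-bromo-7-ethyldec-8-en-2-ol.

5-bromo-7-ethyldec-8-en-2-ol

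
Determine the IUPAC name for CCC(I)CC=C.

Counting along the main chain through the multiple bond gives 6 carbons: the parent is hexane.
The chain contains a C=C double bond, so the unsaturation ending is -ene.
Choose the numbering such that numbering from this end puts the double bond at C-1 rather than C-5.
With this numbering: the double bond between C-1 and C-2; an iodo group at C-4.
The name is 4-iodohex-1-ene.

4-iodohex-1-ene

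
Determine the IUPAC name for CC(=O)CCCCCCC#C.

The longest chain bearing the carbonyl and the multiple bond is 10 carbons long (decane).
The principal characteristic group is a ketone (C=O on an internal carbon), named with the suffix -one.
There is one C≡C triple bond, indicated by the ending -yne.
Choose the numbering such that numbering from this end puts the carbonyl group at C-2 rather than C-9.
That gives the carbonyl at C-2; the triple bond between C-9 and C-10.
Assembling the pieces gives dec-9-yn-2-one.

dec-9-yn-2-one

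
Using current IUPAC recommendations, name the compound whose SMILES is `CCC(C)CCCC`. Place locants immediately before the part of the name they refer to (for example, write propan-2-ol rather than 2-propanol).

The longest continuous carbon chain has 7 atoms, so the parent hydride is heptane.
Number the chain so that the substituent locant set {3} is lower than {5} at the first point of difference.
With this numbering: a methyl group at C-3.
Putting it together: 3-methylheptane.

3-methylheptane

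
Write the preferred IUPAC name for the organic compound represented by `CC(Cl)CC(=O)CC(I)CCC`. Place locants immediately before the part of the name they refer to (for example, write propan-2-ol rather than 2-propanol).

2-chloro-6-iodononan-4-one

The longest chain bearing the carbonyl is 9 carbons long (nonane).
The highest-priority functional group is a ketone (C=O on an internal carbon), so the name ends in -one.
Number the chain so that numbering from this end puts the carbonyl group at C-4 rather than C-6.
That gives the carbonyl at C-4; a chloro group at C-2; an iodo group at C-6.
Substituent prefixes are cited in alphabetical order (multiplying prefixes like di-/tri- are ignored for ordering).
Putting it together: 2-chloro-6-iodononan-4-one.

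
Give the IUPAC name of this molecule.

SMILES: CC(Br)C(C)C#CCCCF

7-bromo-1-fluoro-6-methyloct-4-yne

The longest carbon chain that includes the multiple bond has 8 carbons, so the parent hydride is octane.
A C≡C triple bond in the chain gives the infix -yne-.
Number the chain so that the substituent locant set {1,6,7} is lower than {2,3,8} at the first point of difference.
This places the triple bond between C-4 and C-5; a bromo group at C-7; a fluoro group at C-1; a methyl group at C-6.
Prefixes are listed alphabetically: bromo, fluoro, methyl.
The name is 7-bromo-1-fluoro-6-methyloct-4-yne.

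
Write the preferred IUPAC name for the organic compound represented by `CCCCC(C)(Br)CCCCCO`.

6-bromo-6-methyldecan-1-ol

The longest chain bearing the –OH group is 10 carbons long (decane).
An alcohol (–OH) is the principal characteristic group, giving the suffix -ol.
Number the chain so that numbering from this end puts the hydroxyl group at C-1 rather than C-10.
This places the hydroxyl at C-1; a bromo group at C-6; a methyl group at C-6.
The substituents are ordered alphabetically, ignoring any di-/tri- multipliers.
The name is 6-bromo-6-methyldecan-1-ol.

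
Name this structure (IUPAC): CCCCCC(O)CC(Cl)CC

3-chlorodecan-5-ol

The longest carbon chain that includes the –OH group has 10 carbons, so the parent hydride is decane.
The highest-priority functional group is an alcohol (–OH), so the name ends in -ol.
Choose the numbering such that numbering from this end puts the hydroxyl group at C-5 rather than C-6.
With this numbering: the hydroxyl at C-5; a chloro group at C-3.
Assembling the pieces gives 3-chlorodecan-5-ol.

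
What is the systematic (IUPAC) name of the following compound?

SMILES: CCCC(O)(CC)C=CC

4-ethylhept-2-en-4-ol

The longest carbon chain that includes the –OH group and the multiple bond has 7 carbons, so the parent hydride is heptane.
An alcohol (–OH) is the principal characteristic group, giving the suffix -ol.
A C=C double bond in the chain gives the infix -ene-.
Choose the numbering such that numbering from this end puts the double bond at C-2 rather than C-5.
This places the hydroxyl at C-4; the double bond between C-2 and C-3; an ethyl group at C-4.
Putting it together: 4-ethylhept-2-en-4-ol.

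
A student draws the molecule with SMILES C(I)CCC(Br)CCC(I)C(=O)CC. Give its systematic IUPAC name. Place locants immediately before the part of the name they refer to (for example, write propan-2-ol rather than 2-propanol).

The longest chain bearing the carbonyl is 10 carbons long (decane).
The principal characteristic group is a ketone (C=O on an internal carbon), named with the suffix -one.
The numbering direction is chosen so that numbering from this end puts the carbonyl group at C-3 rather than C-8.
With this numbering: the carbonyl at C-3; a bromo group at C-7; iodo groups at C-4 and C-10.
The substituents are ordered alphabetically, ignoring any di-/tri- multipliers.
Putting it together: 7-bromo-4,10-diiododecan-3-one.

7-bromo-4,10-diiododecan-3-one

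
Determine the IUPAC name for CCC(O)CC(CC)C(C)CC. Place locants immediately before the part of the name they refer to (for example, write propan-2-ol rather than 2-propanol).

5-ethyl-6-methyloctan-3-ol

Counting along the main chain through the –OH group gives 8 carbons: the parent is octane.
An alcohol (–OH) is the principal characteristic group, giving the suffix -ol.
Choose the numbering such that numbering from this end puts the hydroxyl group at C-3 rather than C-6.
This places the hydroxyl at C-3; an ethyl group at C-5; a methyl group at C-6.
Prefixes are listed alphabetically: ethyl, methyl.
Putting it together: 5-ethyl-6-methyloctan-3-ol.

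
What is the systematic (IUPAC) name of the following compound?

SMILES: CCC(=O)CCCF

6-fluorohexan-3-one

The longest carbon chain that includes the carbonyl has 6 carbons, so the parent hydride is hexane.
The highest-priority functional group is a ketone (C=O on an internal carbon), so the name ends in -one.
Number the chain so that numbering from this end puts the carbonyl group at C-3 rather than C-4.
This places the carbonyl at C-3; a fluoro group at C-6.
Assembling the pieces gives 6-fluorohexan-3-one.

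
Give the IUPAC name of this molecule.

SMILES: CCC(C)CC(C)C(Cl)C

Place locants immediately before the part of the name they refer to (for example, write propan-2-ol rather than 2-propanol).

2-chloro-3,5-dimethylheptane

The parent chain contains 7 carbons (heptane).
Choose the numbering such that the substituent locant set {2,3,5} is lower than {3,5,6} at the first point of difference.
With this numbering: a chloro group at C-2; methyl groups at C-3 and C-5.
Substituent prefixes are cited in alphabetical order (multiplying prefixes like di-/tri- are ignored for ordering).
Putting it together: 2-chloro-3,5-dimethylheptane.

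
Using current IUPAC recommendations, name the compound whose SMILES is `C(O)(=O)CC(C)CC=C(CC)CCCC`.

Counting along the main chain through the –COOH group and the multiple bond gives 10 carbons: the parent is decane.
The highest-priority functional group is a carboxylic acid (terminal –COOH), so the name ends in -oic acid.
A C=C double bond in the chain gives the infix -ene-.
The numbering direction is chosen so that the carboxylic acid carbon is C-1 by definition.
This places the double bond between C-5 and C-6; an ethyl group at C-6; a methyl group at C-3.
The substituents are ordered alphabetically, ignoring any di-/tri- multipliers.
The name is 6-ethyl-3-methyldec-5-enoic acid.

6-ethyl-3-methyldec-5-enoic acid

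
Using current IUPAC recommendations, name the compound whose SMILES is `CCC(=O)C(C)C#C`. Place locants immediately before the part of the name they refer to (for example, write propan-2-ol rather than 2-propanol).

The longest chain bearing the carbonyl and the multiple bond is 6 carbons long (hexane).
A ketone (C=O on an internal carbon) is the principal characteristic group, giving the suffix -one.
There is one C≡C triple bond, indicated by the ending -yne.
Number the chain so that numbering from this end puts the carbonyl group at C-3 rather than C-4.
That gives the carbonyl at C-3; the triple bond between C-5 and C-6; a methyl group at C-4.
Putting it together: 4-methylhex-5-yn-3-one.

4-methylhex-5-yn-3-one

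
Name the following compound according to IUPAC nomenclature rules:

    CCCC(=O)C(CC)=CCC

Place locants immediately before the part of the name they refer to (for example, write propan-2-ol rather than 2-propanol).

5-ethyloct-5-en-4-one

Counting along the main chain through the carbonyl and the multiple bond gives 8 carbons: the parent is octane.
The highest-priority functional group is a ketone (C=O on an internal carbon), so the name ends in -one.
The chain contains a C=C double bond, so the unsaturation ending is -ene.
The numbering direction is chosen so that numbering from this end puts the carbonyl group at C-4 rather than C-5.
This places the carbonyl at C-4; the double bond between C-5 and C-6; an ethyl group at C-5.
Assembling the pieces gives 5-ethyloct-5-en-4-one.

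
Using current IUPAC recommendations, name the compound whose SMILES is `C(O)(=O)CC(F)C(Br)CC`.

4-bromo-3-fluorohexanoic acid

The longest chain bearing the –COOH group is 6 carbons long (hexane).
A carboxylic acid (terminal –COOH) is the principal characteristic group, giving the suffix -oic acid.
Choose the numbering such that the carboxylic acid carbon is C-1 by definition.
This places a bromo group at C-4; a fluoro group at C-3.
Substituent prefixes are cited in alphabetical order (multiplying prefixes like di-/tri- are ignored for ordering).
The name is 4-bromo-3-fluorohexanoic acid.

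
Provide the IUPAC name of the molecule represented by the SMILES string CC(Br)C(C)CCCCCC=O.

The longest carbon chain that includes the –CHO group has 9 carbons, so the parent hydride is nonane.
The principal characteristic group is an aldehyde (terminal –CHO), named with the suffix -al.
Choose the numbering such that the aldehyde carbon is C-1 by definition.
With this numbering: a bromo group at C-8; a methyl group at C-7.
Prefixes are listed alphabetically: bromo, methyl.
The name is 8-bromo-7-methylnonanal.

8-bromo-7-methylnonanal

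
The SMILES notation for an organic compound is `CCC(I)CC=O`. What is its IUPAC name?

3-iodopentanal

The longest carbon chain that includes the –CHO group has 5 carbons, so the parent hydride is pentane.
An aldehyde (terminal –CHO) is the principal characteristic group, giving the suffix -al.
The numbering direction is chosen so that the aldehyde carbon is C-1 by definition.
That gives an iodo group at C-3.
Putting it together: 3-iodopentanal.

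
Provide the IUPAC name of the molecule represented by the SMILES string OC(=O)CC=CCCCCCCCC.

dodec-3-enoic acid

Counting along the main chain through the –COOH group and the multiple bond gives 12 carbons: the parent is dodecane.
The highest-priority functional group is a carboxylic acid (terminal –COOH), so the name ends in -oic acid.
The chain contains a C=C double bond, so the unsaturation ending is -ene.
The numbering direction is chosen so that the carboxylic acid carbon is C-1 by definition.
That gives the double bond between C-3 and C-4.
Assembling the pieces gives dodec-3-enoic acid.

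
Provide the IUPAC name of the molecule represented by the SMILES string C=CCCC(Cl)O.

1-chloropent-4-en-1-ol

The longest carbon chain that includes the –OH group and the multiple bond has 5 carbons, so the parent hydride is pentane.
An alcohol (–OH) is the principal characteristic group, giving the suffix -ol.
There is one C=C double bond, indicated by the ending -ene.
The numbering direction is chosen so that numbering from this end puts the hydroxyl group at C-1 rather than C-5.
This places the hydroxyl at C-1; the double bond between C-4 and C-5; a chloro group at C-1.
Assembling the pieces gives 1-chloropent-4-en-1-ol.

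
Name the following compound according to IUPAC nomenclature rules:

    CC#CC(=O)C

Counting along the main chain through the carbonyl and the multiple bond gives 5 carbons: the parent is pentane.
The principal characteristic group is a ketone (C=O on an internal carbon), named with the suffix -one.
The chain contains a C≡C triple bond, so the unsaturation ending is -yne.
Number the chain so that numbering from this end puts the carbonyl group at C-2 rather than C-4.
With this numbering: the carbonyl at C-2; the triple bond between C-3 and C-4.
The name is pent-3-yn-2-one.

pent-3-yn-2-one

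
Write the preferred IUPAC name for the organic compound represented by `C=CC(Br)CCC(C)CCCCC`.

3-bromo-6-methylundec-1-ene

The longest chain bearing the multiple bond is 11 carbons long (undecane).
There is one C=C double bond, indicated by the ending -ene.
Choose the numbering such that numbering from this end puts the double bond at C-1 rather than C-10.
That gives the double bond between C-1 and C-2; a bromo group at C-3; a methyl group at C-6.
The substituents are ordered alphabetically, ignoring any di-/tri- multipliers.
The name is 3-bromo-6-methylundec-1-ene.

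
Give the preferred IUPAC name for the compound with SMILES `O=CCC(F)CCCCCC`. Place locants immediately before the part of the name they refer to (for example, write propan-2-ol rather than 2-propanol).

3-fluorononanal

The longest carbon chain that includes the –CHO group has 9 carbons, so the parent hydride is nonane.
The principal characteristic group is an aldehyde (terminal –CHO), named with the suffix -al.
Number the chain so that the aldehyde carbon is C-1 by definition.
That gives a fluoro group at C-3.
Assembling the pieces gives 3-fluorononanal.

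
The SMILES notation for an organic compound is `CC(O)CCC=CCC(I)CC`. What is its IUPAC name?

Counting along the main chain through the –OH group and the multiple bond gives 10 carbons: the parent is decane.
The highest-priority functional group is an alcohol (–OH), so the name ends in -ol.
The chain contains a C=C double bond, so the unsaturation ending is -ene.
Choose the numbering such that numbering from this end puts the hydroxyl group at C-2 rather than C-9.
This places the hydroxyl at C-2; the double bond between C-5 and C-6; an iodo group at C-8.
Assembling the pieces gives 8-iododec-5-en-2-ol.

8-iododec-5-en-2-ol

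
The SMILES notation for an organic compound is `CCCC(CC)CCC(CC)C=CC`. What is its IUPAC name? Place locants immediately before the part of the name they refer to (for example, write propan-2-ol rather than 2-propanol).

4,7-diethyldec-2-ene

Counting along the main chain through the multiple bond gives 10 carbons: the parent is decane.
There is one C=C double bond, indicated by the ending -ene.
Number the chain so that numbering from this end puts the double bond at C-2 rather than C-8.
This places the double bond between C-2 and C-3; ethyl groups at C-4 and C-7.
Putting it together: 4,7-diethyldec-2-ene.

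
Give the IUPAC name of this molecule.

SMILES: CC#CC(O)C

Counting along the main chain through the –OH group and the multiple bond gives 5 carbons: the parent is pentane.
The principal characteristic group is an alcohol (–OH), named with the suffix -ol.
A C≡C triple bond in the chain gives the infix -yne-.
Choose the numbering such that numbering from this end puts the hydroxyl group at C-2 rather than C-4.
That gives the hydroxyl at C-2; the triple bond between C-3 and C-4.
Assembling the pieces gives pent-3-yn-2-ol.

pent-3-yn-2-ol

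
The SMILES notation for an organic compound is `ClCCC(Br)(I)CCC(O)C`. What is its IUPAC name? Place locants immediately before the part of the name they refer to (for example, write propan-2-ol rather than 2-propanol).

5-bromo-7-chloro-5-iodoheptan-2-ol

Counting along the main chain through the –OH group gives 7 carbons: the parent is heptane.
The principal characteristic group is an alcohol (–OH), named with the suffix -ol.
Number the chain so that numbering from this end puts the hydroxyl group at C-2 rather than C-6.
This places the hydroxyl at C-2; a bromo group at C-5; a chloro group at C-7; an iodo group at C-5.
Prefixes are listed alphabetically: bromo, chloro, iodo.
The name is 5-bromo-7-chloro-5-iodoheptan-2-ol.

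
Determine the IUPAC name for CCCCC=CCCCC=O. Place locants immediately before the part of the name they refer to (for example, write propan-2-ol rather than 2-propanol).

The longest carbon chain that includes the –CHO group and the multiple bond has 10 carbons, so the parent hydride is decane.
An aldehyde (terminal –CHO) is the principal characteristic group, giving the suffix -al.
A C=C double bond in the chain gives the infix -ene-.
Number the chain so that the aldehyde carbon is C-1 by definition.
This places the double bond between C-5 and C-6.
Assembling the pieces gives dec-5-enal.

dec-5-enal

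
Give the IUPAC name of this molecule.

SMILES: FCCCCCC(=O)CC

Counting along the main chain through the carbonyl gives 8 carbons: the parent is octane.
The principal characteristic group is a ketone (C=O on an internal carbon), named with the suffix -one.
Choose the numbering such that numbering from this end puts the carbonyl group at C-3 rather than C-6.
With this numbering: the carbonyl at C-3; a fluoro group at C-8.
Putting it together: 8-fluorooctan-3-one.

8-fluorooctan-3-one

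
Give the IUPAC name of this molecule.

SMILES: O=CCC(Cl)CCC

The longest chain bearing the –CHO group is 6 carbons long (hexane).
An aldehyde (terminal –CHO) is the principal characteristic group, giving the suffix -al.
Choose the numbering such that the aldehyde carbon is C-1 by definition.
This places a chloro group at C-3.
Assembling the pieces gives 3-chlorohexanal.

3-chlorohexanal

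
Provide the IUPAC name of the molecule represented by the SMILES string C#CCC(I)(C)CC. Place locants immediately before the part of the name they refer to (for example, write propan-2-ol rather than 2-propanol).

Counting along the main chain through the multiple bond gives 6 carbons: the parent is hexane.
The chain contains a C≡C triple bond, so the unsaturation ending is -yne.
Number the chain so that numbering from this end puts the triple bond at C-1 rather than C-5.
That gives the triple bond between C-1 and C-2; an iodo group at C-4; a methyl group at C-4.
The substituents are ordered alphabetically, ignoring any di-/tri- multipliers.
The name is 4-iodo-4-methylhex-1-yne.

4-iodo-4-methylhex-1-yne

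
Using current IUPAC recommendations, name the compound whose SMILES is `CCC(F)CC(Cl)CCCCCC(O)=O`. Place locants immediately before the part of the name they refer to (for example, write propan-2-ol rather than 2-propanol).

7-chloro-9-fluoroundecanoic acid

The longest chain bearing the –COOH group is 11 carbons long (undecane).
The highest-priority functional group is a carboxylic acid (terminal –COOH), so the name ends in -oic acid.
Number the chain so that the carboxylic acid carbon is C-1 by definition.
This places a chloro group at C-7; a fluoro group at C-9.
Substituent prefixes are cited in alphabetical order (multiplying prefixes like di-/tri- are ignored for ordering).
Assembling the pieces gives 7-chloro-9-fluoroundecanoic acid.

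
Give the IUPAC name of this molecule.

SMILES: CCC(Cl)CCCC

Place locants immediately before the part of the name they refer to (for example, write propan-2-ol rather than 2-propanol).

The parent chain contains 7 carbons (heptane).
Number the chain so that the substituent locant set {3} is lower than {5} at the first point of difference.
That gives a chloro group at C-3.
Assembling the pieces gives 3-chloroheptane.

3-chloroheptane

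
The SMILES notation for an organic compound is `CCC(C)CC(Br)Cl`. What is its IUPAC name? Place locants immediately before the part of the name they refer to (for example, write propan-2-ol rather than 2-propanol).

1-bromo-1-chloro-3-methylpentane

The longest carbon chain is 5 atoms: the parent is pentane.
The numbering direction is chosen so that the substituent locant set {1,1,3} is lower than {3,5,5} at the first point of difference.
With this numbering: a bromo group at C-1; a chloro group at C-1; a methyl group at C-3.
Prefixes are listed alphabetically: bromo, chloro, methyl.
The name is 1-bromo-1-chloro-3-methylpentane.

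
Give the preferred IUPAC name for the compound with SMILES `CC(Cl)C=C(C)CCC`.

The longest carbon chain that includes the multiple bond has 7 carbons, so the parent hydride is heptane.
The chain contains a C=C double bond, so the unsaturation ending is -ene.
Choose the numbering such that numbering from this end puts the double bond at C-3 rather than C-4.
This places the double bond between C-3 and C-4; a chloro group at C-2; a methyl group at C-4.
The substituents are ordered alphabetically, ignoring any di-/tri- multipliers.
Assembling the pieces gives 2-chloro-4-methylhept-3-ene.

2-chloro-4-methylhept-3-ene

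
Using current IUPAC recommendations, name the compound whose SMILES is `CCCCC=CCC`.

The longest carbon chain that includes the multiple bond has 8 carbons, so the parent hydride is octane.
There is one C=C double bond, indicated by the ending -ene.
Number the chain so that numbering from this end puts the double bond at C-3 rather than C-5.
This places the double bond between C-3 and C-4.
Assembling the pieces gives oct-3-ene.

oct-3-ene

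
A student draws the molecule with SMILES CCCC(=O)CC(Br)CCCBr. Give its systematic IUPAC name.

6,9-dibromononan-4-one

Counting along the main chain through the carbonyl gives 9 carbons: the parent is nonane.
The principal characteristic group is a ketone (C=O on an internal carbon), named with the suffix -one.
The numbering direction is chosen so that numbering from this end puts the carbonyl group at C-4 rather than C-6.
With this numbering: the carbonyl at C-4; bromo groups at C-6 and C-9.
Putting it together: 6,9-dibromononan-4-one.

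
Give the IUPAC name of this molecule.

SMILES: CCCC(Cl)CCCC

The longest carbon chain is 8 atoms: the parent is octane.
Number the chain so that the substituent locant set {4} is lower than {5} at the first point of difference.
This places a chloro group at C-4.
Putting it together: 4-chlorooctane.

4-chlorooctane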